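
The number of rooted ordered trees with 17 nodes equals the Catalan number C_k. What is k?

Rooted ordered (plane) trees on m nodes have m−1 edges and are counted by C_{m−1}; m = 17 gives C_16.

16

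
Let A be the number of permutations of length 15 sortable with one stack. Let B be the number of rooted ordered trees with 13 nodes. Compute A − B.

9486833

Stack-sortable permutations are exactly the 231-avoiding ones, counted by C_n; here n = 15. So A = C_15 = 9694845.
A rooted plane tree on 13 nodes has 12 edges, and such trees are counted by C_12. So B = C_12 = 208012.
A − B = 9694845 − 208012 = 9486833.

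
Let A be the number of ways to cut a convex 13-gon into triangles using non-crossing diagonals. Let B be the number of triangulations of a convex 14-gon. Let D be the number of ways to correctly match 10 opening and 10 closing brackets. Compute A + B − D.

A convex 13-gon is triangulated into 11 triangles, and the number of such triangulations is the Catalan number C_{13−2} = C_11. So A = C_11 = 58786.
Triangulations of a convex m-gon are counted by C_{m−2}; with m = 14 this is C_12. So B = C_12 = 208012.
Balanced strings of n pairs of brackets are counted by C_n; here n = 10. So D = C_10 = 16796.
A + B − D = 58786 + 208012 − 16796 = 250002.

250002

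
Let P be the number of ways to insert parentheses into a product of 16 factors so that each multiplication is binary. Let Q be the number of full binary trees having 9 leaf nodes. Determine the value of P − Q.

9693415

Bracketing 16 factors into binary products is counted by C_{16−1} = C_15. So P = C_15 = 9694845.
A full binary tree with L leaves has L−1 internal nodes and is counted by C_{L−1}; L = 9 gives C_8. So Q = C_8 = 1430.
P − Q = 9694845 − 1430 = 9693415.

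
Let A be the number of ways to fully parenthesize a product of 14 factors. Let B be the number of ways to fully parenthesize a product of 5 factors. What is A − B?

Bracketing 14 factors into binary products is counted by C_{14−1} = C_13. So A = C_13 = 742900.
Ways to associate a product of 5 factors correspond to binary trees on 5 leaves, so the count is C_4. So B = C_4 = 14.
A − B = 742900 − 14 = 742886.

742886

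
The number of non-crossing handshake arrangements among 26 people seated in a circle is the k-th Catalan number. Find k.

With 26 = 2·13 people, non-crossing handshake pairings are non-crossing perfect matchings on a circle, counted by C_13.

13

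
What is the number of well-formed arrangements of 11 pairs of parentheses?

A balanced arrangement of 11 bracket pairs is a Dyck word of semilength 11, so the count is C_11.
C_11 = C(22,11)/12 = 705432/12 = 58786.

58786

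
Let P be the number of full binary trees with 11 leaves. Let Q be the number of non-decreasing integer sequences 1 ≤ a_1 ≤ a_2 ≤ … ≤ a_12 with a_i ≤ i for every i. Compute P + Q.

Full binary trees with 11 leaves have 11−1 = 10 internal nodes, so there are C_10 of them. So P = C_10 = 16796.
Weakly increasing sequences with a_i ≤ i biject with Dyck paths of semilength 12, so there are C_12. So Q = C_12 = 208012.
P + Q = 16796 + 208012 = 224808.

224808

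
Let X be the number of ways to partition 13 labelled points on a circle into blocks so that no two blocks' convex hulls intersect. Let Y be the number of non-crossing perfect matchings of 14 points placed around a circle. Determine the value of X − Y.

742471

Non-crossing partitions of an n-element set are counted by C_n; here n = 13. So X = C_13 = 742900.
Non-crossing perfect matchings of 2n points on a circle are counted by C_n; with 14 points, n = 7. So Y = C_7 = 429.
X − Y = 742900 − 429 = 742471.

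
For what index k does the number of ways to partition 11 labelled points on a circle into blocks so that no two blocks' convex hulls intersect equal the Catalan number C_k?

Non-crossing partitions of an n-element set are counted by C_n; here n = 11.

11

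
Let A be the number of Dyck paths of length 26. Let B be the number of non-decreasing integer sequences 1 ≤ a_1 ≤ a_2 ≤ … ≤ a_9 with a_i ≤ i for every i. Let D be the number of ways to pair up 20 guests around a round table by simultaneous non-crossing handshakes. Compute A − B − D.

Paths of 13 up- and 13 down-steps that never dip below the axis are Dyck paths; their count is C_13. So A = C_13 = 742900.
Such sub-staircase sequences of length n are counted by C_n; here n = 9. So B = C_9 = 4862.
With 20 = 2·10 people, non-crossing handshake pairings are non-crossing perfect matchings on a circle, counted by C_10. So D = C_10 = 16796.
A − B − D = 742900 − 4862 − 16796 = 721242.

721242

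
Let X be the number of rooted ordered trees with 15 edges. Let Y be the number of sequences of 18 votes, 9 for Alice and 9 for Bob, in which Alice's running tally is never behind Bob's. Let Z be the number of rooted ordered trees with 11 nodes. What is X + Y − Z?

A rooted plane tree with 15 edges has 16 nodes, and the count is C_15. So X = C_15 = 9694845.
Ballot sequences with n votes each where one side never trails are Dyck words, counted by C_n; here n = 9. So Y = C_9 = 4862.
A rooted plane tree on 11 nodes has 10 edges, and such trees are counted by C_10. So Z = C_10 = 16796.
X + Y − Z = 9694845 + 4862 − 16796 = 9682911.

9682911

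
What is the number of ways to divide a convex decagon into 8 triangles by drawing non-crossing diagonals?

1430

Triangulations of a convex m-gon are counted by C_{m−2}; with m = 10 this is C_8.
C_8 = C_7 · 2(2·7+1)/(7+2) = 429 · 30/9 = 1430.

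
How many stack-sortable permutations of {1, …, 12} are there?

By Knuth's characterisation, the stack-sortable permutations of length 12 are the 231-avoiders, numbering C_12.
C_12 = C_11 · 2(2·11+1)/(11+2) = 58786 · 46/13 = 208012.

208012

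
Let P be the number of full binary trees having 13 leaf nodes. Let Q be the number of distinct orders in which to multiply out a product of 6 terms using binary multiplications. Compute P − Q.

Full binary trees with 13 leaves have 13−1 = 12 internal nodes, so there are C_12 of them. So P = C_12 = 208012.
Ways to associate a product of 6 factors correspond to binary trees on 6 leaves, so the count is C_5. So Q = C_5 = 42.
P − Q = 208012 − 42 = 207970.

207970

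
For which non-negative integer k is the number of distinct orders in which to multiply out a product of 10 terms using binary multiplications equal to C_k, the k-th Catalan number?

9

Bracketing 10 factors into binary products is counted by C_{10−1} = C_9.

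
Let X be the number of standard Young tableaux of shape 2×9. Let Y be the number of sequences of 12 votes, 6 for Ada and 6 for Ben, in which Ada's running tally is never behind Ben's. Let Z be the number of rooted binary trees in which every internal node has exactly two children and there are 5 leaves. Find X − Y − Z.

4716

Standard Young tableaux of shape 2×n are counted by C_n; here n = 9. So X = C_9 = 4862.
Reading a vote for the leader as '(' and for the other as ')' turns such a sequence into a balanced string of 6 pairs, so the count is C_6. So Y = C_6 = 132.
Full binary trees with 5 leaves have 5−1 = 4 internal nodes, so there are C_4 of them. So Z = C_4 = 14.
X − Y − Z = 4862 − 132 − 14 = 4716.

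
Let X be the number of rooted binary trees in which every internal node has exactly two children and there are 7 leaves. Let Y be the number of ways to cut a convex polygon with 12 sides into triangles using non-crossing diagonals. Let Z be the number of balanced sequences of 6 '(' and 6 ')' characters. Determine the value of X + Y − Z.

A full binary tree with L leaves has L−1 internal nodes and is counted by C_{L−1}; L = 7 gives C_6. So X = C_6 = 132.
Triangulations of a convex m-gon are counted by C_{m−2}; with m = 12 this is C_10. So Y = C_10 = 16796.
Balanced strings of n pairs of brackets are counted by C_n; here n = 6. So Z = C_6 = 132.
X + Y − Z = 132 + 16796 − 132 = 16796.

16796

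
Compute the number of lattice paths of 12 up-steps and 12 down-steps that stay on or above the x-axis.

Dyck paths of semilength n (length 2n) are counted by C_n; here n = 12.
C_12 = C(24,12)/13 = 2704156/13 = 208012.

208012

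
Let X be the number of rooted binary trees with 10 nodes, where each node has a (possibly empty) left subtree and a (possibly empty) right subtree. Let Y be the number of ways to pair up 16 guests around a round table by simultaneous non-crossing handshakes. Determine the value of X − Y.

15366

There are C_n binary search tree shapes on n keys; with n = 10 that is C_10. So X = C_10 = 16796.
With 16 = 2·8 people, non-crossing handshake pairings are non-crossing perfect matchings on a circle, counted by C_8. So Y = C_8 = 1430.
X − Y = 16796 − 1430 = 15366.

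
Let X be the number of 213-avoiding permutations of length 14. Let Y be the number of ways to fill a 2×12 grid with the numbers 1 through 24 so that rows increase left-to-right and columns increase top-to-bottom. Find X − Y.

2466428

Permutations of [n] avoiding any single length-3 pattern are counted by C_n; here n = 14. So X = C_14 = 2674440.
By the hook-length formula (or a Dyck-path bijection), SYT of shape 2×12 number C_12. So Y = C_12 = 208012.
X − Y = 2674440 − 208012 = 2466428.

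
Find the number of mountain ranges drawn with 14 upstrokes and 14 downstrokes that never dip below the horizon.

2674440

Paths of 14 up- and 14 down-steps that never dip below the axis are Dyck paths; their count is C_14.
C_14 = C(28,14)/15 = 40116600/15 = 2674440.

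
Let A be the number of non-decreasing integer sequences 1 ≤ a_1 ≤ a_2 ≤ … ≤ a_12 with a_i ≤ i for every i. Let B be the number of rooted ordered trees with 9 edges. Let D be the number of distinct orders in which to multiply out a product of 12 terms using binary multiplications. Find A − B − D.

Such sub-staircase sequences of length n are counted by C_n; here n = 12. So A = C_12 = 208012.
A rooted plane tree with 9 edges has 10 nodes, and the count is C_9. So B = C_9 = 4862.
Bracketing 12 factors into binary products is counted by C_{12−1} = C_11. So D = C_11 = 58786.
A − B − D = 208012 − 4862 − 58786 = 144364.

144364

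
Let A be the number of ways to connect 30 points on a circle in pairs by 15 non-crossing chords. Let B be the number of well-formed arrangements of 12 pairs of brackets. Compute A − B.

Pairing 30 circle points by 15 non-crossing chords gives C_15 matchings. So A = C_15 = 9694845.
With 12 pairs the number of balanced bracket strings is the Catalan number C_12. So B = C_12 = 208012.
A − B = 9694845 − 208012 = 9486833.

9486833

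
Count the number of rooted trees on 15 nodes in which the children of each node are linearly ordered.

A rooted plane tree on 15 nodes has 14 edges, and such trees are counted by C_14.
C_14 = C_13 · 2(2·13+1)/(13+2) = 742900 · 54/15 = 2674440.

2674440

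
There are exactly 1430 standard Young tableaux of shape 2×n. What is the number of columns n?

Standard Young tableaux of shape 2×n are counted by C_n, and C_8 = 1430.

8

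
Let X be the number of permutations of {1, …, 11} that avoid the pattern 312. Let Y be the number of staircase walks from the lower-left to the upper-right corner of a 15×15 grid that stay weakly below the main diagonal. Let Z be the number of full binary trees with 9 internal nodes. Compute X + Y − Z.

For any fixed pattern of length 3, the pattern-avoiding permutations of [11] number C_11. So X = C_11 = 58786.
Sub-diagonal monotone paths from (0,0) to (15,15) biject with Dyck paths of semilength 15, giving C_15. So Y = C_15 = 9694845.
Full binary trees with n internal nodes are counted by C_n; here n = 9. So Z = C_9 = 4862.
X + Y − Z = 58786 + 9694845 − 4862 = 9748769.

9748769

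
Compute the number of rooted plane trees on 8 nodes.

A rooted plane tree on 8 nodes has 7 edges, and such trees are counted by C_7.
C_7 = 429.

429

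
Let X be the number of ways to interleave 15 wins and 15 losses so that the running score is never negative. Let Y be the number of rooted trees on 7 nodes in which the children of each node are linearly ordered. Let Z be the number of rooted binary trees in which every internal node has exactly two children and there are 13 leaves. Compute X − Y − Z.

9486701

Ballot sequences with n votes each where one side never trails are Dyck words, counted by C_n; here n = 15. So X = C_15 = 9694845.
A rooted plane tree on 7 nodes has 6 edges, and such trees are counted by C_6. So Y = C_6 = 132.
Full binary trees with 13 leaves have 13−1 = 12 internal nodes, so there are C_12 of them. So Z = C_12 = 208012.
X − Y − Z = 9694845 − 132 − 208012 = 9486701.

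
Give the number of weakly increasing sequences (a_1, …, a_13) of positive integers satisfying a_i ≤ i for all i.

742900

Such sub-staircase sequences of length n are counted by C_n; here n = 13.
C_13 = 742900.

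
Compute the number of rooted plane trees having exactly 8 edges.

1430

A rooted plane tree with 8 edges has 9 nodes, and the count is C_8.
C_8 = C(16,8)/9 = 12870/9 = 1430.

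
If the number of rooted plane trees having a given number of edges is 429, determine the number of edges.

Rooted ordered trees with n edges are counted by C_n. The Catalan number equal to 429 is C_7.

7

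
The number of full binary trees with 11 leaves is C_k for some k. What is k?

A full binary tree with L leaves has L−1 internal nodes and is counted by C_{L−1}; L = 11 gives C_10.

10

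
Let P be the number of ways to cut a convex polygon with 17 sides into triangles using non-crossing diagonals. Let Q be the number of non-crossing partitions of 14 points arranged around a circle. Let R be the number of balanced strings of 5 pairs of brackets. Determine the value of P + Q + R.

A convex 17-gon is triangulated into 15 triangles, and the number of such triangulations is the Catalan number C_{17−2} = C_15. So P = C_15 = 9694845.
The non-crossing partitions of [14] form a lattice of size C_14. So Q = C_14 = 2674440.
A balanced arrangement of 5 bracket pairs is a Dyck word of semilength 5, so the count is C_5. So R = C_5 = 42.
P + Q + R = 9694845 + 2674440 + 42 = 12369327.

12369327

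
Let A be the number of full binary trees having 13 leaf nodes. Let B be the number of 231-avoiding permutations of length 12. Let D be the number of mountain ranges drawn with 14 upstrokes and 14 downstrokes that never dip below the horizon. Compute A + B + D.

3090464

Full binary trees with 13 leaves have 13−1 = 12 internal nodes, so there are C_12 of them. So A = C_12 = 208012.
For any fixed pattern of length 3, the pattern-avoiding permutations of [12] number C_12. So B = C_12 = 208012.
Dyck paths of semilength n (length 2n) are counted by C_n; here n = 14. So D = C_14 = 2674440.
A + B + D = 208012 + 208012 + 2674440 = 3090464.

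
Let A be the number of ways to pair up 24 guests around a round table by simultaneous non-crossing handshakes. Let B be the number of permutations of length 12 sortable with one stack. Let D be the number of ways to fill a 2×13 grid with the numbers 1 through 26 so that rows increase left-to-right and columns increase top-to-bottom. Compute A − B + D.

742900

With 24 = 2·12 people, non-crossing handshake pairings are non-crossing perfect matchings on a circle, counted by C_12. So A = C_12 = 208012.
By Knuth's characterisation, the stack-sortable permutations of length 12 are the 231-avoiders, numbering C_12. So B = C_12 = 208012.
Standard Young tableaux of shape 2×n are counted by C_n; here n = 13. So D = C_13 = 742900.
A − B + D = 208012 − 208012 + 742900 = 742900.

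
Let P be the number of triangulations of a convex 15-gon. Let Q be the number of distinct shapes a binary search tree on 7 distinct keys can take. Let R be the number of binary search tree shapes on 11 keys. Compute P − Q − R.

683685

A convex 15-gon is triangulated into 13 triangles, and the number of such triangulations is the Catalan number C_{15−2} = C_13. So P = C_13 = 742900.
Rooted binary trees with 7 nodes (each child slot possibly empty) number C_7. So Q = C_7 = 429.
Rooted binary trees with 11 nodes (each child slot possibly empty) number C_11. So R = C_11 = 58786.
P − Q − R = 742900 − 429 − 58786 = 683685.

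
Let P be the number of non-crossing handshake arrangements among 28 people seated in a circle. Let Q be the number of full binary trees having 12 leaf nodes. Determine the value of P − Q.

Non-crossing handshake pairings of 2n people are counted by C_n; 28 people gives n = 14. So P = C_14 = 2674440.
A full binary tree with L leaves has L−1 internal nodes and is counted by C_{L−1}; L = 12 gives C_11. So Q = C_11 = 58786.
P − Q = 2674440 − 58786 = 2615654.

2615654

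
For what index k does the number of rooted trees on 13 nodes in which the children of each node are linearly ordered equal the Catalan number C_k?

12

A rooted plane tree on 13 nodes has 12 edges, and such trees are counted by C_12.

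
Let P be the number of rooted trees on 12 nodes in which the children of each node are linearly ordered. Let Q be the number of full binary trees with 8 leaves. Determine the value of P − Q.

A rooted plane tree on 12 nodes has 11 edges, and such trees are counted by C_11. So P = C_11 = 58786.
Full binary trees with 8 leaves have 8−1 = 7 internal nodes, so there are C_7 of them. So Q = C_7 = 429.
P − Q = 58786 − 429 = 58357.

58357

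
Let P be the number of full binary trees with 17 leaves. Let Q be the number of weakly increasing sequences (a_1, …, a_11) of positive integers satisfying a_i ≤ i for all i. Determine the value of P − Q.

35298884

Full binary trees with 17 leaves have 17−1 = 16 internal nodes, so there are C_16 of them. So P = C_16 = 35357670.
Weakly increasing sequences with a_i ≤ i biject with Dyck paths of semilength 11, so there are C_11. So Q = C_11 = 58786.
P − Q = 35357670 − 58786 = 35298884.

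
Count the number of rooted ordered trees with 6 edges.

Rooted ordered trees with n edges are counted by C_n; here n = 6.
C_6 = C(12,6)/7 = 924/7 = 132.

132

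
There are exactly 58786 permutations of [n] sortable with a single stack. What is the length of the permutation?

11

Stack-sortable permutations of [n] are counted by C_n, and C_11 = 58786.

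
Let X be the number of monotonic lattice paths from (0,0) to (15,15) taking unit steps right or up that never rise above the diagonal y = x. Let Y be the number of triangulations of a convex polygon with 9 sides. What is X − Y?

Monotone paths in an n×n grid that stay weakly below the diagonal are counted by C_n; here n = 15. So X = C_15 = 9694845.
The number of triangulations of a 9-gon is the Catalan number C_7 (index = sides − 2). So Y = C_7 = 429.
X − Y = 9694845 − 429 = 9694416.

9694416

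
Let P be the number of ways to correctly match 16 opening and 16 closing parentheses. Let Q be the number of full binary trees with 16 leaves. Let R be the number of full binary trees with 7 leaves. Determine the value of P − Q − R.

A balanced arrangement of 16 bracket pairs is a Dyck word of semilength 16, so the count is C_16. So P = C_16 = 35357670.
A full binary tree with L leaves has L−1 internal nodes and is counted by C_{L−1}; L = 16 gives C_15. So Q = C_15 = 9694845.
A full binary tree with L leaves has L−1 internal nodes and is counted by C_{L−1}; L = 7 gives C_6. So R = C_6 = 132.
P − Q − R = 35357670 − 9694845 − 132 = 25662693.

25662693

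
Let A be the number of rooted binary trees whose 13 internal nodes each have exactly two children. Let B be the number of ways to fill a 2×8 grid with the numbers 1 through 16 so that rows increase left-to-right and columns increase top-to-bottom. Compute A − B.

741470

The number of full binary trees on 13 internal nodes is the Catalan number C_13. So A = C_13 = 742900.
By the hook-length formula (or a Dyck-path bijection), SYT of shape 2×8 number C_8. So B = C_8 = 1430.
A − B = 742900 − 1430 = 741470.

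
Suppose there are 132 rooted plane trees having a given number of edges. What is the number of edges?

6

Rooted ordered trees with n edges are counted by C_n. Since C_6 = 132, the index is 6.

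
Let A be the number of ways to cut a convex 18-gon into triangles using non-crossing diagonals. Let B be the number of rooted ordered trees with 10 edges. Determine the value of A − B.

35340874

Triangulations of a convex m-gon are counted by C_{m−2}; with m = 18 this is C_16. So A = C_16 = 35357670.
Rooted ordered trees with n edges are counted by C_n; here n = 10. So B = C_10 = 16796.
A − B = 35357670 − 16796 = 35340874.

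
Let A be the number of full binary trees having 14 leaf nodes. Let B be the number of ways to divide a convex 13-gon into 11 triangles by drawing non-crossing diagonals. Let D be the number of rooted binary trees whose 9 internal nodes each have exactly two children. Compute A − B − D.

679252

A full binary tree with L leaves has L−1 internal nodes and is counted by C_{L−1}; L = 14 gives C_13. So A = C_13 = 742900.
The number of triangulations of a 13-gon is the Catalan number C_11 (index = sides − 2). So B = C_11 = 58786.
The number of full binary trees on 9 internal nodes is the Catalan number C_9. So D = C_9 = 4862.
A − B − D = 742900 − 58786 − 4862 = 679252.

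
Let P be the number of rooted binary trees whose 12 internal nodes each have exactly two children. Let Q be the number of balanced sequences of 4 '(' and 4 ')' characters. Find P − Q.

207998

The number of full binary trees on 12 internal nodes is the Catalan number C_12. So P = C_12 = 208012.
Balanced strings of n pairs of brackets are counted by C_n; here n = 4. So Q = C_4 = 14.
P − Q = 208012 − 14 = 207998.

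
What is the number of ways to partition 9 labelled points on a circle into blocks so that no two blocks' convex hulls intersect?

Non-crossing partitions of an n-element set are counted by C_n; here n = 9.
C_9 = C_8 · 2(2·8+1)/(8+2) = 1430 · 34/10 = 4862.

4862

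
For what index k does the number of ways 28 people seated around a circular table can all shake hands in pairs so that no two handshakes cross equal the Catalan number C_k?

With 28 = 2·14 people, non-crossing handshake pairings are non-crossing perfect matchings on a circle, counted by C_14.

14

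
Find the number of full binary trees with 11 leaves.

A full binary tree with L leaves has L−1 internal nodes and is counted by C_{L−1}; L = 11 gives C_10.
C_10 = C(20,10)/11 = 184756/11 = 16796.

16796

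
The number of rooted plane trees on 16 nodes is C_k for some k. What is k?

15

Rooted ordered (plane) trees on m nodes have m−1 edges and are counted by C_{m−1}; m = 16 gives C_15.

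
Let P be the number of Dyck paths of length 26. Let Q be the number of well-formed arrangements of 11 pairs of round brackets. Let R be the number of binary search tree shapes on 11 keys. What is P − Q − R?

625328

Dyck paths of semilength n (length 2n) are counted by C_n; here n = 13. So P = C_13 = 742900.
A balanced arrangement of 11 bracket pairs is a Dyck word of semilength 11, so the count is C_11. So Q = C_11 = 58786.
There are C_n binary search tree shapes on n keys; with n = 11 that is C_11. So R = C_11 = 58786.
P − Q − R = 742900 − 58786 − 58786 = 625328.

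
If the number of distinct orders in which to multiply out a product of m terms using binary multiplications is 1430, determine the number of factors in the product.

9

Parenthesizations of m factors are counted by C_{m−1}, and C_8 = 1430.
So the index is 8, and the number of factors is 8 + 1 = 9.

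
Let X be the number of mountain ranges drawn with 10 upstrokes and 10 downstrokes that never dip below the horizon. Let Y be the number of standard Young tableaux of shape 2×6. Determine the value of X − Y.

A Dyck path with 10 up-steps and 10 down-steps has semilength 10, so there are C_10 of them. So X = C_10 = 16796.
By the hook-length formula (or a Dyck-path bijection), SYT of shape 2×6 number C_6. So Y = C_6 = 132.
X − Y = 16796 − 132 = 16664.

16664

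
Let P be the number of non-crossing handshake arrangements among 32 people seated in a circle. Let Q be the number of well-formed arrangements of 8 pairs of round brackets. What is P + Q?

35359100

With 32 = 2·16 people, non-crossing handshake pairings are non-crossing perfect matchings on a circle, counted by C_16. So P = C_16 = 35357670.
Balanced strings of n pairs of brackets are counted by C_n; here n = 8. So Q = C_8 = 1430.
P + Q = 35357670 + 1430 = 35359100.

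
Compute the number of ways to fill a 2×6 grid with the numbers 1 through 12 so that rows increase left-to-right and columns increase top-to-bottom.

Standard Young tableaux of shape 2×n are counted by C_n; here n = 6.
C_6 = 132.

132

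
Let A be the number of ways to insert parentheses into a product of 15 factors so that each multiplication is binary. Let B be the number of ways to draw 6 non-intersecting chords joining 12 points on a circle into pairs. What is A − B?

2674308

Ways to associate a product of 15 factors correspond to binary trees on 15 leaves, so the count is C_14. So A = C_14 = 2674440.
Non-crossing perfect matchings of 2n points on a circle are counted by C_n; with 12 points, n = 6. So B = C_6 = 132.
A − B = 2674440 − 132 = 2674308.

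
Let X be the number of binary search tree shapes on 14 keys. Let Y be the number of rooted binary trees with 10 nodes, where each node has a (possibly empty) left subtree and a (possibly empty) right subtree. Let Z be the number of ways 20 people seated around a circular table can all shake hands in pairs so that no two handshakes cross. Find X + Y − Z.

Rooted binary trees with 14 nodes (each child slot possibly empty) number C_14. So X = C_14 = 2674440.
Rooted binary trees with 10 nodes (each child slot possibly empty) number C_10. So Y = C_10 = 16796.
With 20 = 2·10 people, non-crossing handshake pairings are non-crossing perfect matchings on a circle, counted by C_10. So Z = C_10 = 16796.
X + Y − Z = 2674440 + 16796 − 16796 = 2674440.

2674440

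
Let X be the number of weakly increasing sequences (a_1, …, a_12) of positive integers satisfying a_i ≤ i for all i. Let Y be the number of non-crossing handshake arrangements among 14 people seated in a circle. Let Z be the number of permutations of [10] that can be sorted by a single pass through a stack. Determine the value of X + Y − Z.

191645

Such sub-staircase sequences of length n are counted by C_n; here n = 12. So X = C_12 = 208012.
Non-crossing handshake pairings of 2n people are counted by C_n; 14 people gives n = 7. So Y = C_7 = 429.
Stack-sortable permutations are exactly the 231-avoiding ones, counted by C_n; here n = 10. So Z = C_10 = 16796.
X + Y − Z = 208012 + 429 − 16796 = 191645.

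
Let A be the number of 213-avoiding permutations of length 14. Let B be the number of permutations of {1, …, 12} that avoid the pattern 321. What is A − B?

For any fixed pattern of length 3, the pattern-avoiding permutations of [14] number C_14. So A = C_14 = 2674440.
Permutations of [n] avoiding any single length-3 pattern are counted by C_n; here n = 12. So B = C_12 = 208012.
A − B = 2674440 − 208012 = 2466428.

2466428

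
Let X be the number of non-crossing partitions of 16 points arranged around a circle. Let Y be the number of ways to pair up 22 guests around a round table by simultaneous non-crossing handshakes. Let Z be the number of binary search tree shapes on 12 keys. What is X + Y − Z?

The non-crossing partitions of [16] form a lattice of size C_16. So X = C_16 = 35357670.
With 22 = 2·11 people, non-crossing handshake pairings are non-crossing perfect matchings on a circle, counted by C_11. So Y = C_11 = 58786.
Rooted binary trees with 12 nodes (each child slot possibly empty) number C_12. So Z = C_12 = 208012.
X + Y − Z = 35357670 + 58786 − 208012 = 35208444.

35208444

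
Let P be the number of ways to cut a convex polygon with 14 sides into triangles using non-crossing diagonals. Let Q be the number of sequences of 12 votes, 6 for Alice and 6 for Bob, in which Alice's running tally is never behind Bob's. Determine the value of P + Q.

The number of triangulations of a 14-gon is the Catalan number C_12 (index = sides − 2). So P = C_12 = 208012.
Ballot sequences with n votes each where one side never trails are Dyck words, counted by C_n; here n = 6. So Q = C_6 = 132.
P + Q = 208012 + 132 = 208144.

208144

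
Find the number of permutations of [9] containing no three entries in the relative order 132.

Permutations of [n] avoiding any single length-3 pattern are counted by C_n; here n = 9.
C_9 = C(18,9)/10 = 48620/10 = 4862.

4862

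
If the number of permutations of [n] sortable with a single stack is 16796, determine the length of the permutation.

10

Stack-sortable permutations of [n] are counted by C_n. The Catalan number equal to 16796 is C_10.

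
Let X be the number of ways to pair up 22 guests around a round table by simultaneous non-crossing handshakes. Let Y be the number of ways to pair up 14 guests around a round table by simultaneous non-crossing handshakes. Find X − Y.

Non-crossing handshake pairings of 2n people are counted by C_n; 22 people gives n = 11. So X = C_11 = 58786.
Non-crossing handshake pairings of 2n people are counted by C_n; 14 people gives n = 7. So Y = C_7 = 429.
X − Y = 58786 − 429 = 58357.

58357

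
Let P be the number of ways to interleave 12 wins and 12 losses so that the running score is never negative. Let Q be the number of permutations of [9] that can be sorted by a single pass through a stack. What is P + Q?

212874

Ballot sequences with n votes each where one side never trails are Dyck words, counted by C_n; here n = 12. So P = C_12 = 208012.
Stack-sortable permutations are exactly the 231-avoiding ones, counted by C_n; here n = 9. So Q = C_9 = 4862.
P + Q = 208012 + 4862 = 212874.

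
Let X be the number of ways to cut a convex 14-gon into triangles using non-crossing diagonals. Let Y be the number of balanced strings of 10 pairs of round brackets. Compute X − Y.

A convex 14-gon is triangulated into 12 triangles, and the number of such triangulations is the Catalan number C_{14−2} = C_12. So X = C_12 = 208012.
Balanced strings of n pairs of brackets are counted by C_n; here n = 10. So Y = C_10 = 16796.
X − Y = 208012 − 16796 = 191216.

191216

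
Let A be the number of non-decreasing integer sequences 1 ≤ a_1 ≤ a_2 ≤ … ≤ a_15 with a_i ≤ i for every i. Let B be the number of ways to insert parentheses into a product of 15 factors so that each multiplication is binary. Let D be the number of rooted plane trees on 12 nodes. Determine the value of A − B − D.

6961619

Weakly increasing sequences with a_i ≤ i biject with Dyck paths of semilength 15, so there are C_15. So A = C_15 = 9694845.
Bracketing 15 factors into binary products is counted by C_{15−1} = C_14. So B = C_14 = 2674440.
Rooted ordered (plane) trees on m nodes have m−1 edges and are counted by C_{m−1}; m = 12 gives C_11. So D = C_11 = 58786.
A − B − D = 9694845 − 2674440 − 58786 = 6961619.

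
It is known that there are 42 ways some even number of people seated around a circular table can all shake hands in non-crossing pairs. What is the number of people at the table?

10

Non-crossing handshake pairings of 2n people are counted by C_n. The Catalan number equal to 42 is C_5.
So n = 5, and there are 2n = 10 people.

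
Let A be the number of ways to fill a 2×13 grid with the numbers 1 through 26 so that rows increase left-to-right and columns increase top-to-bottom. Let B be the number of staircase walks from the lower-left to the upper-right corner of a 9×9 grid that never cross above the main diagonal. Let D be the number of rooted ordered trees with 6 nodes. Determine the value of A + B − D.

747720

Standard Young tableaux of shape 2×n are counted by C_n; here n = 13. So A = C_13 = 742900.
Sub-diagonal monotone paths from (0,0) to (9,9) biject with Dyck paths of semilength 9, giving C_9. So B = C_9 = 4862.
A rooted plane tree on 6 nodes has 5 edges, and such trees are counted by C_5. So D = C_5 = 42.
A + B − D = 742900 + 4862 − 42 = 747720.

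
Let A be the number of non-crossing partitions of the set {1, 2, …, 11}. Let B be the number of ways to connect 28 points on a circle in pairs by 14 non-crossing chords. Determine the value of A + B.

2733226

The non-crossing partitions of [11] form a lattice of size C_11. So A = C_11 = 58786.
Pairing 28 circle points by 14 non-crossing chords gives C_14 matchings. So B = C_14 = 2674440.
A + B = 58786 + 2674440 = 2733226.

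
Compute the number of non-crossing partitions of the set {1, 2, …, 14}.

Non-crossing partitions of an n-element set are counted by C_n; here n = 14.
C_14 = C_13 · 2(2·13+1)/(13+2) = 742900 · 54/15 = 2674440.

2674440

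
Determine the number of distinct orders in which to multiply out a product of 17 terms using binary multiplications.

35357670

Parenthesizations of m factors correspond to full binary trees with m leaves, counted by C_{m−1}; m = 17 gives C_16.
C_16 = C_15 · 2(2·15+1)/(15+2) = 9694845 · 62/17 = 35357670.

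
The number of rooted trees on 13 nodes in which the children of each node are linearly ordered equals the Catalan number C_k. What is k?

12

A rooted plane tree on 13 nodes has 12 edges, and such trees are counted by C_12.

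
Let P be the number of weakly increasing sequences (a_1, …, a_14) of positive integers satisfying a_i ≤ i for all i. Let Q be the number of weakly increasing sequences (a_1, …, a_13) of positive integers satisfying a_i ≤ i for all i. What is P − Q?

1931540

Such sub-staircase sequences of length n are counted by C_n; here n = 14. So P = C_14 = 2674440.
Such sub-staircase sequences of length n are counted by C_n; here n = 13. So Q = C_13 = 742900.
P − Q = 2674440 − 742900 = 1931540.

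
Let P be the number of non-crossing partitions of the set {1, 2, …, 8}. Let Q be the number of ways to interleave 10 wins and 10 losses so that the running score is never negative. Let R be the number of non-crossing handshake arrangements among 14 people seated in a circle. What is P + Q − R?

17797

Non-crossing partitions of an n-element set are counted by C_n; here n = 8. So P = C_8 = 1430.
Ballot sequences with n votes each where one side never trails are Dyck words, counted by C_n; here n = 10. So Q = C_10 = 16796.
With 14 = 2·7 people, non-crossing handshake pairings are non-crossing perfect matchings on a circle, counted by C_7. So R = C_7 = 429.
P + Q − R = 1430 + 16796 − 429 = 17797.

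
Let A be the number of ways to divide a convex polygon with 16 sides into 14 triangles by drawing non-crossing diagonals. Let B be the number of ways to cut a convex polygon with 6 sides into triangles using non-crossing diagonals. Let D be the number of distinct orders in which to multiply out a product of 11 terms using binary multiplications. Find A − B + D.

2691222

The number of triangulations of a 16-gon is the Catalan number C_14 (index = sides − 2). So A = C_14 = 2674440.
A convex 6-gon is triangulated into 4 triangles, and the number of such triangulations is the Catalan number C_{6−2} = C_4. So B = C_4 = 14.
Bracketing 11 factors into binary products is counted by C_{11−1} = C_10. So D = C_10 = 16796.
A − B + D = 2674440 − 14 + 16796 = 2691222.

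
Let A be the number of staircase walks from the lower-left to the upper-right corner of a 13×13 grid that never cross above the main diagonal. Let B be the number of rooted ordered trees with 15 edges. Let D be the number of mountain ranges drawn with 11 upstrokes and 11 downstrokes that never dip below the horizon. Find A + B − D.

10378959

Sub-diagonal monotone paths from (0,0) to (13,13) biject with Dyck paths of semilength 13, giving C_13. So A = C_13 = 742900.
A rooted plane tree with 15 edges has 16 nodes, and the count is C_15. So B = C_15 = 9694845.
A Dyck path with 11 up-steps and 11 down-steps has semilength 11, so there are C_11 of them. So D = C_11 = 58786.
A + B − D = 742900 + 9694845 − 58786 = 10378959.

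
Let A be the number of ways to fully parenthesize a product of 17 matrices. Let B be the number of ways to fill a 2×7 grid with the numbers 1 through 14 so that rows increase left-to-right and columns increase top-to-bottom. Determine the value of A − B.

Parenthesizations of m factors correspond to full binary trees with m leaves, counted by C_{m−1}; m = 17 gives C_16. So A = C_16 = 35357670.
Standard Young tableaux of shape 2×n are counted by C_n; here n = 7. So B = C_7 = 429.
A − B = 35357670 − 429 = 35357241.

35357241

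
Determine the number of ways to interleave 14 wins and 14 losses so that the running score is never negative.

2674440

Ballot sequences with n votes each where one side never trails are Dyck words, counted by C_n; here n = 14.
C_14 = 2674440.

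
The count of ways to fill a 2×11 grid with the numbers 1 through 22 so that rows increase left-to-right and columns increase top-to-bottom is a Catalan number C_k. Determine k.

By the hook-length formula (or a Dyck-path bijection), SYT of shape 2×11 number C_11.

11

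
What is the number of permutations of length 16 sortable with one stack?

35357670

Stack-sortable permutations are exactly the 231-avoiding ones, counted by C_n; here n = 16.
C_16 = C(32,16)/17 = 601080390/17 = 35357670.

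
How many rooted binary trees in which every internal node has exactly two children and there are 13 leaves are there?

Full binary trees with 13 leaves have 13−1 = 12 internal nodes, so there are C_12 of them.
C_12 = 208012.

208012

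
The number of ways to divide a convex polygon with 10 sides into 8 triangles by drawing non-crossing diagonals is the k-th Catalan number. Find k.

8

Triangulations of a convex m-gon are counted by C_{m−2}; with m = 10 this is C_8.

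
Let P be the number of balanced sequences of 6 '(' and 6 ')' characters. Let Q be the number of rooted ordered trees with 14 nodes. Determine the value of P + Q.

743032

Balanced strings of n pairs of brackets are counted by C_n; here n = 6. So P = C_6 = 132.
Rooted ordered (plane) trees on m nodes have m−1 edges and are counted by C_{m−1}; m = 14 gives C_13. So Q = C_13 = 742900.
P + Q = 132 + 742900 = 743032.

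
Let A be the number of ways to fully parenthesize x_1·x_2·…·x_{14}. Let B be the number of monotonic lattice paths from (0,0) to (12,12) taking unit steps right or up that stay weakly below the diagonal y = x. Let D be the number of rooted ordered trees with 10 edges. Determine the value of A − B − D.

Bracketing 14 factors into binary products is counted by C_{14−1} = C_13. So A = C_13 = 742900.
Sub-diagonal monotone paths from (0,0) to (12,12) biject with Dyck paths of semilength 12, giving C_12. So B = C_12 = 208012.
Rooted ordered trees with n edges are counted by C_n; here n = 10. So D = C_10 = 16796.
A − B − D = 742900 − 208012 − 16796 = 518092.

518092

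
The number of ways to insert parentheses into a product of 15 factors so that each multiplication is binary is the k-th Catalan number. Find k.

Bracketing 15 factors into binary products is counted by C_{15−1} = C_14.

14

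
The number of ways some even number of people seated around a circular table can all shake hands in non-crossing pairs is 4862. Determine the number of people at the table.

18

Non-crossing handshake pairings of 2n people are counted by C_n. The Catalan number equal to 4862 is C_9.
So n = 9, and there are 2n = 18 people.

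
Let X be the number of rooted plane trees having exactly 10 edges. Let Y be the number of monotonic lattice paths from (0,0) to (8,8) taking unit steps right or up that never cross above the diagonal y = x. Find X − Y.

15366

A rooted plane tree with 10 edges has 11 nodes, and the count is C_10. So X = C_10 = 16796.
Monotone paths in an n×n grid that stay weakly below the diagonal are counted by C_n; here n = 8. So Y = C_8 = 1430.
X − Y = 16796 − 1430 = 15366.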